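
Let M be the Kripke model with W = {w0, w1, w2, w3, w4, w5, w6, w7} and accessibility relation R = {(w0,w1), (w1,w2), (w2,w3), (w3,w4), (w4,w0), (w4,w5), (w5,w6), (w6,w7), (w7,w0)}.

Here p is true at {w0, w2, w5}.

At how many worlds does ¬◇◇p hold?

5

w0: ◇◇p is T. ✗
w1: ◇◇p is F. ✓
w2: ◇◇p is F. ✓
w3: ◇◇p is T. ✗
w4: ◇◇p is F. ✓
w5: ◇◇p is F. ✓
w6: ◇◇p is T. ✗
w7: ◇◇p is F. ✓
Satisfying worlds: {w1, w2, w4, w5, w7}.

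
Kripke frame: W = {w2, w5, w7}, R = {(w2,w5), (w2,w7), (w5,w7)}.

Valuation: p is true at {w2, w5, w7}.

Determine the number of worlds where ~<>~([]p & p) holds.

3

w2: <>~([]p & p) is F. ✓
w5: <>~([]p & p) is F. ✓
w7: <>~([]p & p) is F. ✓
Satisfying worlds: {w2, w5, w7}.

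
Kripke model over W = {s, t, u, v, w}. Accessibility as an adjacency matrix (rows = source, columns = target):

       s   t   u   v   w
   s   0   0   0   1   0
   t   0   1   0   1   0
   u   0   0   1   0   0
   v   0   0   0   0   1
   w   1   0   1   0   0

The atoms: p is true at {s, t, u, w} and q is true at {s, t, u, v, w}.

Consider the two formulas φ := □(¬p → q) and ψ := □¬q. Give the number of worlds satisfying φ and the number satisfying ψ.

5 and 0

For □(¬p → q):
s: successors {v}; ¬p → q there: v:T. ✓
t: successors {t, v}; ¬p → q there: t:T, v:T. ✓
u: successors {u}; ¬p → q there: u:T. ✓
v: successors {w}; ¬p → q there: w:T. ✓
w: successors {s, u}; ¬p → q there: s:T, u:T. ✓
— 5 worlds.
For □¬q:
s: successors {v}; ¬q there: v:F. ✗
t: successors {t, v}; ¬q there: t:F, v:F. ✗
u: successors {u}; ¬q there: u:F. ✗
v: successors {w}; ¬q there: w:F. ✗
w: successors {s, u}; ¬q there: s:F, u:F. ✗
— 0 worlds.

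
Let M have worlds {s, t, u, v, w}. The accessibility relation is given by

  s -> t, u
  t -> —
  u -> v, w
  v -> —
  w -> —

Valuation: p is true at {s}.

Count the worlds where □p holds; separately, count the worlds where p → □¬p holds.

3 and 5

For □p:
s: successors {t, u}; p there: t:F, u:F. ✗
t: no successors, so □p holds vacuously. ✓
u: successors {v, w}; p there: v:F, w:F. ✗
v: no successors, so □p holds vacuously. ✓
w: no successors, so □p holds vacuously. ✓
— 3 worlds.
For p → □¬p:
s: p is T, □¬p is T. ✓
t: p is F, □¬p is T. ✓
u: p is F, □¬p is T. ✓
v: p is F, □¬p is T. ✓
w: p is F, □¬p is T. ✓
— 5 worlds.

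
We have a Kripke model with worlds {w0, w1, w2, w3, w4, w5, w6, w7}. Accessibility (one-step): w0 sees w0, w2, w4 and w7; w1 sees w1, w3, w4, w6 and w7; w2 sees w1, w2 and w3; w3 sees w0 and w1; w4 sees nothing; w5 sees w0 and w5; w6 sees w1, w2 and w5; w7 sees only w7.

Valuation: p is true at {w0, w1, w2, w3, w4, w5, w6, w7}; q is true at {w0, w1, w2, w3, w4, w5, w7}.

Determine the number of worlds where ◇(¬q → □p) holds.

7

w0: successors {w0, w2, w4, w7}; ¬q → □p there: w0:T, w2:T, w4:T, w7:T. ✓
w1: successors {w1, w3, w4, w6, w7}; ¬q → □p there: w1:T, w3:T, w4:T, w6:T, w7:T. ✓
w2: successors {w1, w2, w3}; ¬q → □p there: w1:T, w2:T, w3:T. ✓
w3: successors {w0, w1}; ¬q → □p there: w0:T, w1:T. ✓
w4: no successors, so ◇(¬q → □p) fails. ✗
w5: successors {w0, w5}; ¬q → □p there: w0:T, w5:T. ✓
w6: successors {w1, w2, w5}; ¬q → □p there: w1:T, w2:T, w5:T. ✓
w7: successors {w7}; ¬q → □p there: w7:T. ✓
Satisfying worlds: {w0, w1, w2, w3, w5, w6, w7}.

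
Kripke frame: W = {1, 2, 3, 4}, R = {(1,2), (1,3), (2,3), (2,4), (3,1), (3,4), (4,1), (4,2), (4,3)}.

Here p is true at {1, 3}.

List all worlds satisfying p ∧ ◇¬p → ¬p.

1: p ∧ ◇¬p is T, ¬p is F. ✗
2: p ∧ ◇¬p is F, ¬p is T. ✓
3: p ∧ ◇¬p is T, ¬p is F. ✗
4: p ∧ ◇¬p is F, ¬p is T. ✓

{2, 4}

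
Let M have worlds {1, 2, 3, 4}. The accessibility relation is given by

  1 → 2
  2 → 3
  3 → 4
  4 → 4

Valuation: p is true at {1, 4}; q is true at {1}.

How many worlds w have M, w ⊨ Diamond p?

2

1: successors {2}; p there: 2:F. ✗
2: successors {3}; p there: 3:F. ✗
3: successors {4}; p there: 4:T. ✓
4: successors {4}; p there: 4:T. ✓
Satisfying worlds: {3, 4}.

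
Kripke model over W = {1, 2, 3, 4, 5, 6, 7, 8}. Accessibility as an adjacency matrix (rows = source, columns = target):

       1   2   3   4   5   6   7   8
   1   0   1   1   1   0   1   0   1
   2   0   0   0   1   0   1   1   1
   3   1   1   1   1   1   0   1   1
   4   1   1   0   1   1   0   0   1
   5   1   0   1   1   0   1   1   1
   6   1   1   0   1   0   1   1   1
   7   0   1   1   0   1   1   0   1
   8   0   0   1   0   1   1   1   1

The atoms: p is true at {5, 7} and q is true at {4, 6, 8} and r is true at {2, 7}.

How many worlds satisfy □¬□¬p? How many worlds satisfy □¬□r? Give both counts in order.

4 and 8

For □¬□¬p:
1: successors {2, 3, 4, 6, 8}; ¬□¬p there: 2:T, 3:T, 4:T, 6:T, 8:T. ✓
2: successors {4, 6, 7, 8}; ¬□¬p there: 4:T, 6:T, 7:T, 8:T. ✓
3: successors {1, 2, 3, 4, 5, 7, 8}; ¬□¬p there: 1:F, 2:T, 3:T, 4:T, 5:T, 7:T, 8:T. ✗
4: successors {1, 2, 4, 5, 8}; ¬□¬p there: 1:F, 2:T, 4:T, 5:T, 8:T. ✗
5: successors {1, 3, 4, 6, 7, 8}; ¬□¬p there: 1:F, 3:T, 4:T, 6:T, 7:T, 8:T. ✗
6: successors {1, 2, 4, 6, 7, 8}; ¬□¬p there: 1:F, 2:T, 4:T, 6:T, 7:T, 8:T. ✗
7: successors {2, 3, 5, 6, 8}; ¬□¬p there: 2:T, 3:T, 5:T, 6:T, 8:T. ✓
8: successors {3, 5, 6, 7, 8}; ¬□¬p there: 3:T, 5:T, 6:T, 7:T, 8:T. ✓
— 4 worlds.
For □¬□r:
1: successors {2, 3, 4, 6, 8}; ¬□r there: 2:T, 3:T, 4:T, 6:T, 8:T. ✓
2: successors {4, 6, 7, 8}; ¬□r there: 4:T, 6:T, 7:T, 8:T. ✓
3: successors {1, 2, 3, 4, 5, 7, 8}; ¬□r there: 1:T, 2:T, 3:T, 4:T, 5:T, 7:T, 8:T. ✓
4: successors {1, 2, 4, 5, 8}; ¬□r there: 1:T, 2:T, 4:T, 5:T, 8:T. ✓
5: successors {1, 3, 4, 6, 7, 8}; ¬□r there: 1:T, 3:T, 4:T, 6:T, 7:T, 8:T. ✓
6: successors {1, 2, 4, 6, 7, 8}; ¬□r there: 1:T, 2:T, 4:T, 6:T, 7:T, 8:T. ✓
7: successors {2, 3, 5, 6, 8}; ¬□r there: 2:T, 3:T, 5:T, 6:T, 8:T. ✓
8: successors {3, 5, 6, 7, 8}; ¬□r there: 3:T, 5:T, 6:T, 7:T, 8:T. ✓
— 8 worlds.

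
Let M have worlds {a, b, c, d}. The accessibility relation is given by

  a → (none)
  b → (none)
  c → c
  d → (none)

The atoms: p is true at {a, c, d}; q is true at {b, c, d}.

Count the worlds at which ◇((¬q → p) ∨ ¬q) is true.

a: no successors, so ◇((¬q → p) ∨ ¬q) fails. ✗
b: no successors, so ◇((¬q → p) ∨ ¬q) fails. ✗
c: successors {c}; (¬q → p) ∨ ¬q there: c:T. ✓
d: no successors, so ◇((¬q → p) ∨ ¬q) fails. ✗
Satisfying worlds: {c}.

1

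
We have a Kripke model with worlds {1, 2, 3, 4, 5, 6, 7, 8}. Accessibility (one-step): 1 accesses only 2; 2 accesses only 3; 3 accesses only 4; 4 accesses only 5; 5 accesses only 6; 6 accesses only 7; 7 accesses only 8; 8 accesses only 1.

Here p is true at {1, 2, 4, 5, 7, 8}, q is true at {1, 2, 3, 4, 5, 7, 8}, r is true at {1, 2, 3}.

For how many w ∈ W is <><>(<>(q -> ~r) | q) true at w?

1: successors {2}; <>(<>(q -> ~r) | q) there: 2:T. ✓
2: successors {3}; <>(<>(q -> ~r) | q) there: 3:T. ✓
3: successors {4}; <>(<>(q -> ~r) | q) there: 4:T. ✓
4: successors {5}; <>(<>(q -> ~r) | q) there: 5:T. ✓
5: successors {6}; <>(<>(q -> ~r) | q) there: 6:T. ✓
6: successors {7}; <>(<>(q -> ~r) | q) there: 7:T. ✓
7: successors {8}; <>(<>(q -> ~r) | q) there: 8:T. ✓
8: successors {1}; <>(<>(q -> ~r) | q) there: 1:T. ✓
Satisfying worlds: {1, 2, 3, 4, 5, 6, 7, 8}.

8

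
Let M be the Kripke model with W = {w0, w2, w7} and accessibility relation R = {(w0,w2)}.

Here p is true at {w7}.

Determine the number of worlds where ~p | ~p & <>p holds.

2

w0: ~p is T, ~p & <>p is F. ✓
w2: ~p is T, ~p & <>p is F. ✓
w7: ~p is F, ~p & <>p is F. ✗
Satisfying worlds: {w0, w2}.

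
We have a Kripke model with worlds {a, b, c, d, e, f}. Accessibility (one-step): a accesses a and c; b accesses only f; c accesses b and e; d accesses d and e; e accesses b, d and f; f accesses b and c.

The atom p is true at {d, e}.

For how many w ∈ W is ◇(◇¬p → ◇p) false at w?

a: successors {a, c}; ◇¬p → ◇p there: a:F, c:T. ✓
b: successors {f}; ◇¬p → ◇p there: f:F. ✗
c: successors {b, e}; ◇¬p → ◇p there: b:F, e:T. ✓
d: successors {d, e}; ◇¬p → ◇p there: d:T, e:T. ✓
e: successors {b, d, f}; ◇¬p → ◇p there: b:F, d:T, f:F. ✓
f: successors {b, c}; ◇¬p → ◇p there: b:F, c:T. ✓
Satisfying worlds: {a, c, d, e, f}.
So ◇(◇¬p → ◇p) fails at the other 1 world.

1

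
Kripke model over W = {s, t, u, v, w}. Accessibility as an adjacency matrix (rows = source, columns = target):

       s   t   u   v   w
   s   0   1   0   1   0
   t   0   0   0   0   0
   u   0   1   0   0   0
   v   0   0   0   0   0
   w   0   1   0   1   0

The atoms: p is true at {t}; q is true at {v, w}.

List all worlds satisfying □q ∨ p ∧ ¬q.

{t, v}

s: □q is F, p ∧ ¬q is F. ✗
t: □q is T, p ∧ ¬q is T. ✓
u: □q is F, p ∧ ¬q is F. ✗
v: □q is T, p ∧ ¬q is F. ✓
w: □q is F, p ∧ ¬q is F. ✗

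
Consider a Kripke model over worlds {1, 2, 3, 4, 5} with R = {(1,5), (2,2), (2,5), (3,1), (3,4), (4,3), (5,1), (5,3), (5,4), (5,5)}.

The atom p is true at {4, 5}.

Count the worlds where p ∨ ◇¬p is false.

1

1: p is F, ◇¬p is F. ✗
2: p is F, ◇¬p is T. ✓
3: p is F, ◇¬p is T. ✓
4: p is T, ◇¬p is T. ✓
5: p is T, ◇¬p is T. ✓
Satisfying worlds: {2, 3, 4, 5}.
So p ∨ ◇¬p fails at the other 1 world.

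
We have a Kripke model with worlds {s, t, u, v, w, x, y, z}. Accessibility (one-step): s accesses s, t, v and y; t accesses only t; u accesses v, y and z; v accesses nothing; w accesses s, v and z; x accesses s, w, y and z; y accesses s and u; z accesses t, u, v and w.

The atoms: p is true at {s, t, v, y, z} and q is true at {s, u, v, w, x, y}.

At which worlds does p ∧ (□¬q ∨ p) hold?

s: p is T, □¬q ∨ p is T. ✓
t: p is T, □¬q ∨ p is T. ✓
u: p is F, □¬q ∨ p is F. ✗
v: p is T, □¬q ∨ p is T. ✓
w: p is F, □¬q ∨ p is F. ✗
x: p is F, □¬q ∨ p is F. ✗
y: p is T, □¬q ∨ p is T. ✓
z: p is T, □¬q ∨ p is T. ✓

{s, t, v, y, z}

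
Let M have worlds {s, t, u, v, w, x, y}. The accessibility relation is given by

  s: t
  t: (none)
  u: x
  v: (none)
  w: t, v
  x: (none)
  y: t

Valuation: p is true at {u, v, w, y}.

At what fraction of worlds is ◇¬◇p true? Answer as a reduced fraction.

4/7

s: successors {t}; ¬◇p there: t:T. ✓
t: no successors, so ◇¬◇p fails. ✗
u: successors {x}; ¬◇p there: x:T. ✓
v: no successors, so ◇¬◇p fails. ✗
w: successors {t, v}; ¬◇p there: t:T, v:T. ✓
x: no successors, so ◇¬◇p fails. ✗
y: successors {t}; ¬◇p there: t:T. ✓
That's 4 of 7 worlds, so 4/7.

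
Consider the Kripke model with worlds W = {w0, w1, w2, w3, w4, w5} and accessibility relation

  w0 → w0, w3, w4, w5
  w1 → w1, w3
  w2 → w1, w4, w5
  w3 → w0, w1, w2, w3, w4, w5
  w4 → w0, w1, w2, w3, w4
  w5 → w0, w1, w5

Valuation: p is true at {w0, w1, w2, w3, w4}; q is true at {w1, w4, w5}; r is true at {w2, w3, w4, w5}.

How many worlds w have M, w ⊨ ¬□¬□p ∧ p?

w0: ¬□¬□p is T, p is T. ✓
w1: ¬□¬□p is T, p is T. ✓
w2: ¬□¬□p is T, p is T. ✓
w3: ¬□¬□p is T, p is T. ✓
w4: ¬□¬□p is T, p is T. ✓
w5: ¬□¬□p is T, p is F. ✗
Satisfying worlds: {w0, w1, w2, w3, w4}.

5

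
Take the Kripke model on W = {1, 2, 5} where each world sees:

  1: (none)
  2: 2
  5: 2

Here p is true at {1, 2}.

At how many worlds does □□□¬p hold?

1: no successors, so □□□¬p holds vacuously. ✓
2: successors {2}; □□¬p there: 2:F. ✗
5: successors {2}; □□¬p there: 2:F. ✗
Satisfying worlds: {1}.

1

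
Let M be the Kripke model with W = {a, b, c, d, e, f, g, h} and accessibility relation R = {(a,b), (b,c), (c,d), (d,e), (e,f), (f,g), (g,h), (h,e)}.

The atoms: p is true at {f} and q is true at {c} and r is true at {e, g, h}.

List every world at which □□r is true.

{c, e, f, g}

a: successors {b}; □r there: b:F. ✗
b: successors {c}; □r there: c:F. ✗
c: successors {d}; □r there: d:T. ✓
d: successors {e}; □r there: e:F. ✗
e: successors {f}; □r there: f:T. ✓
f: successors {g}; □r there: g:T. ✓
g: successors {h}; □r there: h:T. ✓
h: successors {e}; □r there: e:F. ✗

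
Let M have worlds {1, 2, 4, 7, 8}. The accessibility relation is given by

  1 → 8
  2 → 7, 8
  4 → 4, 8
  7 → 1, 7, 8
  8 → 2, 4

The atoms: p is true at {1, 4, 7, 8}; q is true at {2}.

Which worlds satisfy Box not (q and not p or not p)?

{1, 2, 4, 7}

1: successors {8}; not (q and not p or not p) there: 8:T. ✓
2: successors {7, 8}; not (q and not p or not p) there: 7:T, 8:T. ✓
4: successors {4, 8}; not (q and not p or not p) there: 4:T, 8:T. ✓
7: successors {1, 7, 8}; not (q and not p or not p) there: 1:T, 7:T, 8:T. ✓
8: successors {2, 4}; not (q and not p or not p) there: 2:F, 4:T. ✗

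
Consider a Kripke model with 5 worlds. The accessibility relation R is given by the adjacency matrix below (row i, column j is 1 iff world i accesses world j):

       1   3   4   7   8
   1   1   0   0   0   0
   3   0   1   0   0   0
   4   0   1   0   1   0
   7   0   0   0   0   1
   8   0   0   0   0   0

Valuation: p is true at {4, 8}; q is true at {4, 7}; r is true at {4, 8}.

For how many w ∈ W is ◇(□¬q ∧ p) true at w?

1

1: successors {1}; □¬q ∧ p there: 1:F. ✗
3: successors {3}; □¬q ∧ p there: 3:F. ✗
4: successors {3, 7}; □¬q ∧ p there: 3:F, 7:F. ✗
7: successors {8}; □¬q ∧ p there: 8:T. ✓
8: no successors, so ◇(□¬q ∧ p) fails. ✗
Satisfying worlds: {7}.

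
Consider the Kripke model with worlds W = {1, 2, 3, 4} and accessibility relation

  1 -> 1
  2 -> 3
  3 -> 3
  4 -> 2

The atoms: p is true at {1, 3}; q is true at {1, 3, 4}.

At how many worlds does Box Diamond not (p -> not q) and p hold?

1: Box Diamond not (p -> not q) is T, p is T. ✓
2: Box Diamond not (p -> not q) is T, p is F. ✗
3: Box Diamond not (p -> not q) is T, p is T. ✓
4: Box Diamond not (p -> not q) is T, p is F. ✗
Satisfying worlds: {1, 3}.

2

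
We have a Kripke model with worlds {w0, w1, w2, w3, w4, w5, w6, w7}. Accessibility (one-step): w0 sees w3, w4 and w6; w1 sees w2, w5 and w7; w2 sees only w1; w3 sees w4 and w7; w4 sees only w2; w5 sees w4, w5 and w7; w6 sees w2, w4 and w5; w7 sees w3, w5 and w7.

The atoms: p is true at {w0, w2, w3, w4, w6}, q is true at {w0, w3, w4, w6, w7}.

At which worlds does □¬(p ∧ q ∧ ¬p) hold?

w0: successors {w3, w4, w6}; ¬(p ∧ q ∧ ¬p) there: w3:T, w4:T, w6:T. ✓
w1: successors {w2, w5, w7}; ¬(p ∧ q ∧ ¬p) there: w2:T, w5:T, w7:T. ✓
w2: successors {w1}; ¬(p ∧ q ∧ ¬p) there: w1:T. ✓
w3: successors {w4, w7}; ¬(p ∧ q ∧ ¬p) there: w4:T, w7:T. ✓
w4: successors {w2}; ¬(p ∧ q ∧ ¬p) there: w2:T. ✓
w5: successors {w4, w5, w7}; ¬(p ∧ q ∧ ¬p) there: w4:T, w5:T, w7:T. ✓
w6: successors {w2, w4, w5}; ¬(p ∧ q ∧ ¬p) there: w2:T, w4:T, w5:T. ✓
w7: successors {w3, w5, w7}; ¬(p ∧ q ∧ ¬p) there: w3:T, w5:T, w7:T. ✓

{w0, w1, w2, w3, w4, w5, w6, w7}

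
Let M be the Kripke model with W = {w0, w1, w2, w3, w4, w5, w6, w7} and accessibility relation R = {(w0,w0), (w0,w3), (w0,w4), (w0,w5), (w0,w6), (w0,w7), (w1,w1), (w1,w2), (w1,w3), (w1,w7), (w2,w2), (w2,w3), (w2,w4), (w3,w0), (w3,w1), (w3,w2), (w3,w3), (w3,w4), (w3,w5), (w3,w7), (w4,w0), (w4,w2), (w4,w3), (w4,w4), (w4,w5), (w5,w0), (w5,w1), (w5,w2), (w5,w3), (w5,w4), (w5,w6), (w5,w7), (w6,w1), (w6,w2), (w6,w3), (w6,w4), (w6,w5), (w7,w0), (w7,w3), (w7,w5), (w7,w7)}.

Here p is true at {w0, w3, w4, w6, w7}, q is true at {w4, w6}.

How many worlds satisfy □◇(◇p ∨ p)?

8

w0: successors {w0, w3, w4, w5, w6, w7}; ◇(◇p ∨ p) there: w0:T, w3:T, w4:T, w5:T, w6:T, w7:T. ✓
w1: successors {w1, w2, w3, w7}; ◇(◇p ∨ p) there: w1:T, w2:T, w3:T, w7:T. ✓
w2: successors {w2, w3, w4}; ◇(◇p ∨ p) there: w2:T, w3:T, w4:T. ✓
w3: successors {w0, w1, w2, w3, w4, w5, w7}; ◇(◇p ∨ p) there: w0:T, w1:T, w2:T, w3:T, w4:T, w5:T, w7:T. ✓
w4: successors {w0, w2, w3, w4, w5}; ◇(◇p ∨ p) there: w0:T, w2:T, w3:T, w4:T, w5:T. ✓
w5: successors {w0, w1, w2, w3, w4, w6, w7}; ◇(◇p ∨ p) there: w0:T, w1:T, w2:T, w3:T, w4:T, w6:T, w7:T. ✓
w6: successors {w1, w2, w3, w4, w5}; ◇(◇p ∨ p) there: w1:T, w2:T, w3:T, w4:T, w5:T. ✓
w7: successors {w0, w3, w5, w7}; ◇(◇p ∨ p) there: w0:T, w3:T, w5:T, w7:T. ✓
Satisfying worlds: {w0, w1, w2, w3, w4, w5, w6, w7}.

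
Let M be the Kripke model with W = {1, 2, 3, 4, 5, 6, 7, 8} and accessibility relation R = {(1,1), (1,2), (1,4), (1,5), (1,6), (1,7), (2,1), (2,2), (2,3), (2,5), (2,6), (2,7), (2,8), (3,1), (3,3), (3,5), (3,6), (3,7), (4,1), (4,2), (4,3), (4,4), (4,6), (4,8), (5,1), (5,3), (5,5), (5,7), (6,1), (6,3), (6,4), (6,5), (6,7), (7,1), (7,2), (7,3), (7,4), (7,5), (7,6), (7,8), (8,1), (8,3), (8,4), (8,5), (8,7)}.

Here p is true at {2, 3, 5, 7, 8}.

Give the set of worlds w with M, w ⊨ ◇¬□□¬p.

1: successors {1, 2, 4, 5, 6, 7}; ¬□□¬p there: 1:T, 2:T, 4:T, 5:T, 6:T, 7:T. ✓
2: successors {1, 2, 3, 5, 6, 7, 8}; ¬□□¬p there: 1:T, 2:T, 3:T, 5:T, 6:T, 7:T, 8:T. ✓
3: successors {1, 3, 5, 6, 7}; ¬□□¬p there: 1:T, 3:T, 5:T, 6:T, 7:T. ✓
4: successors {1, 2, 3, 4, 6, 8}; ¬□□¬p there: 1:T, 2:T, 3:T, 4:T, 6:T, 8:T. ✓
5: successors {1, 3, 5, 7}; ¬□□¬p there: 1:T, 3:T, 5:T, 7:T. ✓
6: successors {1, 3, 4, 5, 7}; ¬□□¬p there: 1:T, 3:T, 4:T, 5:T, 7:T. ✓
7: successors {1, 2, 3, 4, 5, 6, 8}; ¬□□¬p there: 1:T, 2:T, 3:T, 4:T, 5:T, 6:T, 8:T. ✓
8: successors {1, 3, 4, 5, 7}; ¬□□¬p there: 1:T, 3:T, 4:T, 5:T, 7:T. ✓

{1, 2, 3, 4, 5, 6, 7, 8}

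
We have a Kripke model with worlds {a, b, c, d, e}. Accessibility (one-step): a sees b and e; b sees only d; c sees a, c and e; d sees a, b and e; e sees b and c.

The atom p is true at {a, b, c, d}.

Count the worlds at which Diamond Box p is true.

a: successors {b, e}; Box p there: b:T, e:T. ✓
b: successors {d}; Box p there: d:F. ✗
c: successors {a, c, e}; Box p there: a:F, c:F, e:T. ✓
d: successors {a, b, e}; Box p there: a:F, b:T, e:T. ✓
e: successors {b, c}; Box p there: b:T, c:F. ✓
Satisfying worlds: {a, c, d, e}.

4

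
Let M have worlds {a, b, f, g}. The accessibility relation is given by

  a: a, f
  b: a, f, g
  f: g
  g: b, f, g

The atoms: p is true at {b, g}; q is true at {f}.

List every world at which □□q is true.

a: successors {a, f}; □q there: a:F, f:F. ✗
b: successors {a, f, g}; □q there: a:F, f:F, g:F. ✗
f: successors {g}; □q there: g:F. ✗
g: successors {b, f, g}; □q there: b:F, f:F, g:F. ✗

∅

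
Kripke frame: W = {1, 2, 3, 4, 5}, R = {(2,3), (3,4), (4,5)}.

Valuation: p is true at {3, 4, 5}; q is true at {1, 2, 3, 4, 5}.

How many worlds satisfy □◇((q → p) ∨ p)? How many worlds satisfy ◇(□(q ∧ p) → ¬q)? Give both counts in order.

For □◇((q → p) ∨ p):
1: no successors, so □◇((q → p) ∨ p) holds vacuously. ✓
2: successors {3}; ◇((q → p) ∨ p) there: 3:T. ✓
3: successors {4}; ◇((q → p) ∨ p) there: 4:T. ✓
4: successors {5}; ◇((q → p) ∨ p) there: 5:F. ✗
5: no successors, so □◇((q → p) ∨ p) holds vacuously. ✓
— 4 worlds.
For ◇(□(q ∧ p) → ¬q):
1: no successors, so ◇(□(q ∧ p) → ¬q) fails. ✗
2: successors {3}; □(q ∧ p) → ¬q there: 3:F. ✗
3: successors {4}; □(q ∧ p) → ¬q there: 4:F. ✗
4: successors {5}; □(q ∧ p) → ¬q there: 5:F. ✗
5: no successors, so ◇(□(q ∧ p) → ¬q) fails. ✗
— 0 worlds.

4 and 0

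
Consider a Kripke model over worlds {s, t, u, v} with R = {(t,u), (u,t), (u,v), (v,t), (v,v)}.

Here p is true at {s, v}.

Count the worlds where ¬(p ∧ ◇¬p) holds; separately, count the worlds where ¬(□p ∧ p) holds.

3 and 3

For ¬(p ∧ ◇¬p):
s: p ∧ ◇¬p is F. ✓
t: p ∧ ◇¬p is F. ✓
u: p ∧ ◇¬p is F. ✓
v: p ∧ ◇¬p is T. ✗
— 3 worlds.
For ¬(□p ∧ p):
s: □p ∧ p is T. ✗
t: □p ∧ p is F. ✓
u: □p ∧ p is F. ✓
v: □p ∧ p is F. ✓
— 3 worlds.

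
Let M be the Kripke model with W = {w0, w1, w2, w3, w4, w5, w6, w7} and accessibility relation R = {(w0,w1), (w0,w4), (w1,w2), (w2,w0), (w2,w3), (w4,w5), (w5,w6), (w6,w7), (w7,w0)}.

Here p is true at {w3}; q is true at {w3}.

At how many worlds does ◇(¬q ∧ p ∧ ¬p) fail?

8

w0: successors {w1, w4}; ¬q ∧ p ∧ ¬p there: w1:F, w4:F. ✗
w1: successors {w2}; ¬q ∧ p ∧ ¬p there: w2:F. ✗
w2: successors {w0, w3}; ¬q ∧ p ∧ ¬p there: w0:F, w3:F. ✗
w3: no successors, so ◇(¬q ∧ p ∧ ¬p) fails. ✗
w4: successors {w5}; ¬q ∧ p ∧ ¬p there: w5:F. ✗
w5: successors {w6}; ¬q ∧ p ∧ ¬p there: w6:F. ✗
w6: successors {w7}; ¬q ∧ p ∧ ¬p there: w7:F. ✗
w7: successors {w0}; ¬q ∧ p ∧ ¬p there: w0:F. ✗
Satisfying worlds: ∅.
So ◇(¬q ∧ p ∧ ¬p) fails at the other 8 worlds.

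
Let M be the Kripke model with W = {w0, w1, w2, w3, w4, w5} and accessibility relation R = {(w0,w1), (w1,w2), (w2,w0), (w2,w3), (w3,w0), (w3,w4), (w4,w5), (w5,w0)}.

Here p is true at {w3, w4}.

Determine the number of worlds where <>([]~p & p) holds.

1

w0: successors {w1}; []~p & p there: w1:F. ✗
w1: successors {w2}; []~p & p there: w2:F. ✗
w2: successors {w0, w3}; []~p & p there: w0:F, w3:F. ✗
w3: successors {w0, w4}; []~p & p there: w0:F, w4:T. ✓
w4: successors {w5}; []~p & p there: w5:F. ✗
w5: successors {w0}; []~p & p there: w0:F. ✗
Satisfying worlds: {w3}.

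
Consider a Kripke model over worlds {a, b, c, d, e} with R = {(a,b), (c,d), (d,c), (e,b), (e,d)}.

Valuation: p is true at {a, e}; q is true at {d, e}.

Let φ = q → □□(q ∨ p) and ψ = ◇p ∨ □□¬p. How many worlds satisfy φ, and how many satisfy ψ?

4 and 5

For q → □□(q ∨ p):
a: q is F, □□(q ∨ p) is T. ✓
b: q is F, □□(q ∨ p) is T. ✓
c: q is F, □□(q ∨ p) is F. ✓
d: q is T, □□(q ∨ p) is T. ✓
e: q is T, □□(q ∨ p) is F. ✗
— 4 worlds.
For ◇p ∨ □□¬p:
a: ◇p is F, □□¬p is T. ✓
b: ◇p is F, □□¬p is T. ✓
c: ◇p is F, □□¬p is T. ✓
d: ◇p is F, □□¬p is T. ✓
e: ◇p is F, □□¬p is T. ✓
— 5 worlds.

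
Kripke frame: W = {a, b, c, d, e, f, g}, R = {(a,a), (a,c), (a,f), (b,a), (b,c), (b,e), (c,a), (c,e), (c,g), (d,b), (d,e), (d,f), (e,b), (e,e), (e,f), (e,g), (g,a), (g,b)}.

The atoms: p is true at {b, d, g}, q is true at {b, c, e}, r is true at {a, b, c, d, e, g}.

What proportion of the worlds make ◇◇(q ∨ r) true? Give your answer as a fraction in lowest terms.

6/7

a: successors {a, c, f}; ◇(q ∨ r) there: a:T, c:T, f:F. ✓
b: successors {a, c, e}; ◇(q ∨ r) there: a:T, c:T, e:T. ✓
c: successors {a, e, g}; ◇(q ∨ r) there: a:T, e:T, g:T. ✓
d: successors {b, e, f}; ◇(q ∨ r) there: b:T, e:T, f:F. ✓
e: successors {b, e, f, g}; ◇(q ∨ r) there: b:T, e:T, f:F, g:T. ✓
f: no successors, so ◇◇(q ∨ r) fails. ✗
g: successors {a, b}; ◇(q ∨ r) there: a:T, b:T. ✓
That's 6 of 7 worlds, so 6/7.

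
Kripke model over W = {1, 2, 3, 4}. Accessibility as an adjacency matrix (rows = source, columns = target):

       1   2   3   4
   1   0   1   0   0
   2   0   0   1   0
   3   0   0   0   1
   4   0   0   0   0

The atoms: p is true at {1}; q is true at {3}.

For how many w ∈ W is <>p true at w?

1: successors {2}; p there: 2:F. ✗
2: successors {3}; p there: 3:F. ✗
3: successors {4}; p there: 4:F. ✗
4: no successors, so <>p fails. ✗
Satisfying worlds: ∅.

0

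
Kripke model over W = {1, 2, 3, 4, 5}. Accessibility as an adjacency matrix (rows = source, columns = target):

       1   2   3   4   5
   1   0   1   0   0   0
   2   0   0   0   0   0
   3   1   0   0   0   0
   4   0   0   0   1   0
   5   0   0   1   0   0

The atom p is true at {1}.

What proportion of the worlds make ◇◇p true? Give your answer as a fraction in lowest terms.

1/5

1: successors {2}; ◇p there: 2:F. ✗
2: no successors, so ◇◇p fails. ✗
3: successors {1}; ◇p there: 1:F. ✗
4: successors {4}; ◇p there: 4:F. ✗
5: successors {3}; ◇p there: 3:T. ✓
That's 1 of 5 worlds, so 1/5.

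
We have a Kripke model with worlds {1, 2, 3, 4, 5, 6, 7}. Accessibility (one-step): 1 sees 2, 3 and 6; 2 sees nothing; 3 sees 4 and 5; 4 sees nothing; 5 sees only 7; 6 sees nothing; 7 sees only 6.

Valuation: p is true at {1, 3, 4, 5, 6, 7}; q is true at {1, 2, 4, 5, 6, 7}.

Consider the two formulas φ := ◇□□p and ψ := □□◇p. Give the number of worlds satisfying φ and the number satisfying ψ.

For ◇□□p:
1: successors {2, 3, 6}; □□p there: 2:T, 3:T, 6:T. ✓
2: no successors, so ◇□□p fails. ✗
3: successors {4, 5}; □□p there: 4:T, 5:T. ✓
4: no successors, so ◇□□p fails. ✗
5: successors {7}; □□p there: 7:T. ✓
6: no successors, so ◇□□p fails. ✗
7: successors {6}; □□p there: 6:T. ✓
— 4 worlds.
For □□◇p:
1: successors {2, 3, 6}; □◇p there: 2:T, 3:F, 6:T. ✗
2: no successors, so □□◇p holds vacuously. ✓
3: successors {4, 5}; □◇p there: 4:T, 5:T. ✓
4: no successors, so □□◇p holds vacuously. ✓
5: successors {7}; □◇p there: 7:F. ✗
6: no successors, so □□◇p holds vacuously. ✓
7: successors {6}; □◇p there: 6:T. ✓
— 5 worlds.

4 and 5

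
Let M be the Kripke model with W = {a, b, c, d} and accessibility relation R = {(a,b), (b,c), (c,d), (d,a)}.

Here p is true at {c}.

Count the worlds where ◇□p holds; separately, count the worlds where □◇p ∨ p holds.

1 and 2

For ◇□p:
a: successors {b}; □p there: b:T. ✓
b: successors {c}; □p there: c:F. ✗
c: successors {d}; □p there: d:F. ✗
d: successors {a}; □p there: a:F. ✗
— 1 world.
For □◇p ∨ p:
a: □◇p is T, p is F. ✓
b: □◇p is F, p is F. ✗
c: □◇p is F, p is T. ✓
d: □◇p is F, p is F. ✗
— 2 worlds.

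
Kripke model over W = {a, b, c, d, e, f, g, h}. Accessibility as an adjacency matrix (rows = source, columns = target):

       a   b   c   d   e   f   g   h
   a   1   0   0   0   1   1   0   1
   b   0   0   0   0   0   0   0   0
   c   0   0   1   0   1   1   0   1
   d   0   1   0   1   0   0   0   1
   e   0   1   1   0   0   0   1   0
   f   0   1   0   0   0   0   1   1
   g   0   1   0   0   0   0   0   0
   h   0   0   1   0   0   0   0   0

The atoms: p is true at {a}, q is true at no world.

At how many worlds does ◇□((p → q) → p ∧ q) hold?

4

a: successors {a, e, f, h}; □((p → q) → p ∧ q) there: a:F, e:F, f:F, h:F. ✗
b: no successors, so ◇□((p → q) → p ∧ q) fails. ✗
c: successors {c, e, f, h}; □((p → q) → p ∧ q) there: c:F, e:F, f:F, h:F. ✗
d: successors {b, d, h}; □((p → q) → p ∧ q) there: b:T, d:F, h:F. ✓
e: successors {b, c, g}; □((p → q) → p ∧ q) there: b:T, c:F, g:F. ✓
f: successors {b, g, h}; □((p → q) → p ∧ q) there: b:T, g:F, h:F. ✓
g: successors {b}; □((p → q) → p ∧ q) there: b:T. ✓
h: successors {c}; □((p → q) → p ∧ q) there: c:F. ✗
Satisfying worlds: {d, e, f, g}.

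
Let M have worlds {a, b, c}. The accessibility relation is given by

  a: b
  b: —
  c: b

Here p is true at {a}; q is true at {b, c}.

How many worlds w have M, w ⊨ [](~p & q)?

a: successors {b}; ~p & q there: b:T. ✓
b: no successors, so [](~p & q) holds vacuously. ✓
c: successors {b}; ~p & q there: b:T. ✓
Satisfying worlds: {a, b, c}.

3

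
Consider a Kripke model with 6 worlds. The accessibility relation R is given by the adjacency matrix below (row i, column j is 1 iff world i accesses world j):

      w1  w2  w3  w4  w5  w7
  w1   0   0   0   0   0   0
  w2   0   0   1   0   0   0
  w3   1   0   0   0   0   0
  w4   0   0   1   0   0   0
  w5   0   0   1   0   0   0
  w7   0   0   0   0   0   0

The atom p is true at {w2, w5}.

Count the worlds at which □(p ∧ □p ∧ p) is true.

w1: no successors, so □(p ∧ □p ∧ p) holds vacuously. ✓
w2: successors {w3}; p ∧ □p ∧ p there: w3:F. ✗
w3: successors {w1}; p ∧ □p ∧ p there: w1:F. ✗
w4: successors {w3}; p ∧ □p ∧ p there: w3:F. ✗
w5: successors {w3}; p ∧ □p ∧ p there: w3:F. ✗
w7: no successors, so □(p ∧ □p ∧ p) holds vacuously. ✓
Satisfying worlds: {w1, w7}.

2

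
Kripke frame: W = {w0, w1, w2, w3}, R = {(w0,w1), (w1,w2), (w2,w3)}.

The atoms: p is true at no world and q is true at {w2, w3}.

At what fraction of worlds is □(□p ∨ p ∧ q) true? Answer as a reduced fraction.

w0: successors {w1}; □p ∨ p ∧ q there: w1:F. ✗
w1: successors {w2}; □p ∨ p ∧ q there: w2:F. ✗
w2: successors {w3}; □p ∨ p ∧ q there: w3:T. ✓
w3: no successors, so □(□p ∨ p ∧ q) holds vacuously. ✓
That's 2 of 4 worlds, so 2/4 = 1/2.

1/2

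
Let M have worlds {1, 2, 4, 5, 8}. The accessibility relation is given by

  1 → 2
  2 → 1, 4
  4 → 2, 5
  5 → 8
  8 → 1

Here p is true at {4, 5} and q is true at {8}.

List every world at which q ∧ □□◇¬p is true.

{8}

1: q is F, □□◇¬p is T. ✗
2: q is F, □□◇¬p is T. ✗
4: q is F, □□◇¬p is T. ✗
5: q is F, □□◇¬p is T. ✗
8: q is T, □□◇¬p is T. ✓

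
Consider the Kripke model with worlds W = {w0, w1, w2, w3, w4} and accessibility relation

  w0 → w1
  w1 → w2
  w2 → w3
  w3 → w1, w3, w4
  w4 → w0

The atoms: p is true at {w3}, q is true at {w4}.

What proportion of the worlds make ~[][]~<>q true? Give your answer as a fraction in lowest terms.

w0: [][]~<>q is T. ✗
w1: [][]~<>q is F. ✓
w2: [][]~<>q is F. ✓
w3: [][]~<>q is F. ✓
w4: [][]~<>q is T. ✗
That's 3 of 5 worlds, so 3/5.

3/5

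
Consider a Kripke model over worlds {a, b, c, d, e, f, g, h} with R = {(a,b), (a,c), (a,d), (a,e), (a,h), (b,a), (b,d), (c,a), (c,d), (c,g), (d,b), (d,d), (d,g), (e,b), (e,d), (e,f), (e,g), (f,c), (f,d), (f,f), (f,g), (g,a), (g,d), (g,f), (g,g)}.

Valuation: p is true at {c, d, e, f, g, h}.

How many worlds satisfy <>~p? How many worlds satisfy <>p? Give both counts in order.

For <>~p:
a: successors {b, c, d, e, h}; ~p there: b:T, c:F, d:F, e:F, h:F. ✓
b: successors {a, d}; ~p there: a:T, d:F. ✓
c: successors {a, d, g}; ~p there: a:T, d:F, g:F. ✓
d: successors {b, d, g}; ~p there: b:T, d:F, g:F. ✓
e: successors {b, d, f, g}; ~p there: b:T, d:F, f:F, g:F. ✓
f: successors {c, d, f, g}; ~p there: c:F, d:F, f:F, g:F. ✗
g: successors {a, d, f, g}; ~p there: a:T, d:F, f:F, g:F. ✓
h: no successors, so <>~p fails. ✗
— 6 worlds.
For <>p:
a: successors {b, c, d, e, h}; p there: b:F, c:T, d:T, e:T, h:T. ✓
b: successors {a, d}; p there: a:F, d:T. ✓
c: successors {a, d, g}; p there: a:F, d:T, g:T. ✓
d: successors {b, d, g}; p there: b:F, d:T, g:T. ✓
e: successors {b, d, f, g}; p there: b:F, d:T, f:T, g:T. ✓
f: successors {c, d, f, g}; p there: c:T, d:T, f:T, g:T. ✓
g: successors {a, d, f, g}; p there: a:F, d:T, f:T, g:T. ✓
h: no successors, so <>p fails. ✗
— 7 worlds.

6 and 7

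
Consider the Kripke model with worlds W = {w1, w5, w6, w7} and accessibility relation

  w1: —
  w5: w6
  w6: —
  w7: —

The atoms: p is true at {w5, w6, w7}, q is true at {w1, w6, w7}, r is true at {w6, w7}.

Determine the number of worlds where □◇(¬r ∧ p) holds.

w1: no successors, so □◇(¬r ∧ p) holds vacuously. ✓
w5: successors {w6}; ◇(¬r ∧ p) there: w6:F. ✗
w6: no successors, so □◇(¬r ∧ p) holds vacuously. ✓
w7: no successors, so □◇(¬r ∧ p) holds vacuously. ✓
Satisfying worlds: {w1, w6, w7}.

3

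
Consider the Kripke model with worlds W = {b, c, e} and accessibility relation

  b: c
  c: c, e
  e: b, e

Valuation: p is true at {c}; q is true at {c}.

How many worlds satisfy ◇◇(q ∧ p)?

b: successors {c}; ◇(q ∧ p) there: c:T. ✓
c: successors {c, e}; ◇(q ∧ p) there: c:T, e:F. ✓
e: successors {b, e}; ◇(q ∧ p) there: b:T, e:F. ✓
Satisfying worlds: {b, c, e}.

3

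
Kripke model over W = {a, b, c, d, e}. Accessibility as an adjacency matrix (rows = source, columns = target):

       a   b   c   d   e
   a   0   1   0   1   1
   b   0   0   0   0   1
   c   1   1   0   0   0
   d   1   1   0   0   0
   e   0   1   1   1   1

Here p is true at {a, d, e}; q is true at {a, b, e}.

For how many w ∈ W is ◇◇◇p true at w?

a: successors {b, d, e}; ◇◇p there: b:T, d:T, e:T. ✓
b: successors {e}; ◇◇p there: e:T. ✓
c: successors {a, b}; ◇◇p there: a:T, b:T. ✓
d: successors {a, b}; ◇◇p there: a:T, b:T. ✓
e: successors {b, c, d, e}; ◇◇p there: b:T, c:T, d:T, e:T. ✓
Satisfying worlds: {a, b, c, d, e}.

5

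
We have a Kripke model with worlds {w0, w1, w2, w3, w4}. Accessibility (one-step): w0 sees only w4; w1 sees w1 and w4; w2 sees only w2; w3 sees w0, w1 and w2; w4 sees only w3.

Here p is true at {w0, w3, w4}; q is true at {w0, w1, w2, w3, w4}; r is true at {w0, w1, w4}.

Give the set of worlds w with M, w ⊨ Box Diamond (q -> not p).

{w2, w4}

w0: successors {w4}; Diamond (q -> not p) there: w4:F. ✗
w1: successors {w1, w4}; Diamond (q -> not p) there: w1:T, w4:F. ✗
w2: successors {w2}; Diamond (q -> not p) there: w2:T. ✓
w3: successors {w0, w1, w2}; Diamond (q -> not p) there: w0:F, w1:T, w2:T. ✗
w4: successors {w3}; Diamond (q -> not p) there: w3:T. ✓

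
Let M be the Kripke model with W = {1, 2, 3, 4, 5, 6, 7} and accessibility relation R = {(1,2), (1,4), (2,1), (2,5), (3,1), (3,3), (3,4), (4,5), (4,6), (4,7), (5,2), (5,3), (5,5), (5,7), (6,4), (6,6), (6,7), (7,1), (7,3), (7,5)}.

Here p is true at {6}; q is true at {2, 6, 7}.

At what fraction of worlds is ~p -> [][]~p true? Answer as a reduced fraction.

1: ~p is T, [][]~p is F. ✗
2: ~p is T, [][]~p is T. ✓
3: ~p is T, [][]~p is F. ✗
4: ~p is T, [][]~p is F. ✗
5: ~p is T, [][]~p is T. ✓
6: ~p is F, [][]~p is F. ✓
7: ~p is T, [][]~p is T. ✓
That's 4 of 7 worlds, so 4/7.

4/7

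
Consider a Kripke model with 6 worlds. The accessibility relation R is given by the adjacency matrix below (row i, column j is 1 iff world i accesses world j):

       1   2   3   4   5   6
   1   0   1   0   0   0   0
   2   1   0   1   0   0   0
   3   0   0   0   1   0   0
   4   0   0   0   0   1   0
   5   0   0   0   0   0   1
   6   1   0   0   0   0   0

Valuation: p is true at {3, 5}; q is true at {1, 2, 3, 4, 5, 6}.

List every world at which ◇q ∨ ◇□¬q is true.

1: ◇q is T, ◇□¬q is F. ✓
2: ◇q is T, ◇□¬q is F. ✓
3: ◇q is T, ◇□¬q is F. ✓
4: ◇q is T, ◇□¬q is F. ✓
5: ◇q is T, ◇□¬q is F. ✓
6: ◇q is T, ◇□¬q is F. ✓

{1, 2, 3, 4, 5, 6}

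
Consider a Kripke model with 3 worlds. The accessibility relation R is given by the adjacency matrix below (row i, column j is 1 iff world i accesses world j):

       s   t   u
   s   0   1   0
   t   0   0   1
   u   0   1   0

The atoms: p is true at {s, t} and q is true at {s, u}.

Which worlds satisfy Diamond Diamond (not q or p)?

s: successors {t}; Diamond (not q or p) there: t:F. ✗
t: successors {u}; Diamond (not q or p) there: u:T. ✓
u: successors {t}; Diamond (not q or p) there: t:F. ✗

{t}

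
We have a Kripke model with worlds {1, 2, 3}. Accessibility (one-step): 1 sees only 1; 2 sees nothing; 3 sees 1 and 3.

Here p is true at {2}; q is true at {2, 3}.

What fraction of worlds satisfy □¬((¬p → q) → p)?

1/3

1: successors {1}; ¬((¬p → q) → p) there: 1:F. ✗
2: no successors, so □¬((¬p → q) → p) holds vacuously. ✓
3: successors {1, 3}; ¬((¬p → q) → p) there: 1:F, 3:T. ✗
That's 1 of 3 worlds, so 1/3.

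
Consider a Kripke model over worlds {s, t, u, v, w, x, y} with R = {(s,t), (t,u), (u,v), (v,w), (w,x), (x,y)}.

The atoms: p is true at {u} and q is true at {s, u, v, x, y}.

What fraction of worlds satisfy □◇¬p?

s: successors {t}; ◇¬p there: t:F. ✗
t: successors {u}; ◇¬p there: u:T. ✓
u: successors {v}; ◇¬p there: v:T. ✓
v: successors {w}; ◇¬p there: w:T. ✓
w: successors {x}; ◇¬p there: x:T. ✓
x: successors {y}; ◇¬p there: y:F. ✗
y: no successors, so □◇¬p holds vacuously. ✓
That's 5 of 7 worlds, so 5/7.

5/7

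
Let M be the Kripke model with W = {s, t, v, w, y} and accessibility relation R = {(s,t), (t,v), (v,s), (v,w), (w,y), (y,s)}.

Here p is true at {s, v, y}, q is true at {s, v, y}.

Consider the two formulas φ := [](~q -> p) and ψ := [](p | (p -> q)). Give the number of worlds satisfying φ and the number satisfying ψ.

For [](~q -> p):
s: successors {t}; ~q -> p there: t:F. ✗
t: successors {v}; ~q -> p there: v:T. ✓
v: successors {s, w}; ~q -> p there: s:T, w:F. ✗
w: successors {y}; ~q -> p there: y:T. ✓
y: successors {s}; ~q -> p there: s:T. ✓
— 3 worlds.
For [](p | (p -> q)):
s: successors {t}; p | (p -> q) there: t:T. ✓
t: successors {v}; p | (p -> q) there: v:T. ✓
v: successors {s, w}; p | (p -> q) there: s:T, w:T. ✓
w: successors {y}; p | (p -> q) there: y:T. ✓
y: successors {s}; p | (p -> q) there: s:T. ✓
— 5 worlds.

3 and 5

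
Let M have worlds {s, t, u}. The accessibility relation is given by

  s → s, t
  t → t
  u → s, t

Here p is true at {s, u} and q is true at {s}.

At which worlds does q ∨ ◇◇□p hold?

s: q is T, ◇◇□p is F. ✓
t: q is F, ◇◇□p is F. ✗
u: q is F, ◇◇□p is F. ✗

{s}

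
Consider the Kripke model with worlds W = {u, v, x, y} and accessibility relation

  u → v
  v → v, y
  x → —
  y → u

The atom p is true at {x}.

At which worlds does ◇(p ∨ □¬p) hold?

{u, v, y}

u: successors {v}; p ∨ □¬p there: v:T. ✓
v: successors {v, y}; p ∨ □¬p there: v:T, y:T. ✓
x: no successors, so ◇(p ∨ □¬p) fails. ✗
y: successors {u}; p ∨ □¬p there: u:T. ✓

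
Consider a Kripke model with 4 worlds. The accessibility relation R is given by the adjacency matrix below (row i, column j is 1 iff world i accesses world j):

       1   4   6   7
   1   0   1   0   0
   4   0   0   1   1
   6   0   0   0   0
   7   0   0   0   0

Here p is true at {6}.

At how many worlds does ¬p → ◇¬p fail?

1

1: ¬p is T, ◇¬p is T. ✓
4: ¬p is T, ◇¬p is T. ✓
6: ¬p is F, ◇¬p is F. ✓
7: ¬p is T, ◇¬p is F. ✗
Satisfying worlds: {1, 4, 6}.
So ¬p → ◇¬p fails at the other 1 world.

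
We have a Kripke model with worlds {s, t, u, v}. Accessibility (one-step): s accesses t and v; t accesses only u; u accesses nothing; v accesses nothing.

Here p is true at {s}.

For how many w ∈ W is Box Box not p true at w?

s: successors {t, v}; Box not p there: t:T, v:T. ✓
t: successors {u}; Box not p there: u:T. ✓
u: no successors, so Box Box not p holds vacuously. ✓
v: no successors, so Box Box not p holds vacuously. ✓
Satisfying worlds: {s, t, u, v}.

4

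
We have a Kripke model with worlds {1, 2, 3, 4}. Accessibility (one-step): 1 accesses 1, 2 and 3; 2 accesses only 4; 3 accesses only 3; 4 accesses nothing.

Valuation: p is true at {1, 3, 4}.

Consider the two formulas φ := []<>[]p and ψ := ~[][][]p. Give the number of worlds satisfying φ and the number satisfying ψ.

3 and 1

For []<>[]p:
1: successors {1, 2, 3}; <>[]p there: 1:T, 2:T, 3:T. ✓
2: successors {4}; <>[]p there: 4:F. ✗
3: successors {3}; <>[]p there: 3:T. ✓
4: no successors, so []<>[]p holds vacuously. ✓
— 3 worlds.
For ~[][][]p:
1: [][][]p is F. ✓
2: [][][]p is T. ✗
3: [][][]p is T. ✗
4: [][][]p is T. ✗
— 1 world.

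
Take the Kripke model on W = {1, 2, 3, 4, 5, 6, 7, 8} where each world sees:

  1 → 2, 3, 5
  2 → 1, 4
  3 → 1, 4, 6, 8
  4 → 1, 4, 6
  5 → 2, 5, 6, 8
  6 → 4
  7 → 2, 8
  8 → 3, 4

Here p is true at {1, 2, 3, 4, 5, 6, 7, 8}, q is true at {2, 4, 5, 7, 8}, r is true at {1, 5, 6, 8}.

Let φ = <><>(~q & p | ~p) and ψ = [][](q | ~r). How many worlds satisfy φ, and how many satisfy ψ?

For <><>(~q & p | ~p):
1: successors {2, 3, 5}; <>(~q & p | ~p) there: 2:T, 3:T, 5:T. ✓
2: successors {1, 4}; <>(~q & p | ~p) there: 1:T, 4:T. ✓
3: successors {1, 4, 6, 8}; <>(~q & p | ~p) there: 1:T, 4:T, 6:F, 8:T. ✓
4: successors {1, 4, 6}; <>(~q & p | ~p) there: 1:T, 4:T, 6:F. ✓
5: successors {2, 5, 6, 8}; <>(~q & p | ~p) there: 2:T, 5:T, 6:F, 8:T. ✓
6: successors {4}; <>(~q & p | ~p) there: 4:T. ✓
7: successors {2, 8}; <>(~q & p | ~p) there: 2:T, 8:T. ✓
8: successors {3, 4}; <>(~q & p | ~p) there: 3:T, 4:T. ✓
— 8 worlds.
For [][](q | ~r):
1: successors {2, 3, 5}; [](q | ~r) there: 2:F, 3:F, 5:F. ✗
2: successors {1, 4}; [](q | ~r) there: 1:T, 4:F. ✗
3: successors {1, 4, 6, 8}; [](q | ~r) there: 1:T, 4:F, 6:T, 8:T. ✗
4: successors {1, 4, 6}; [](q | ~r) there: 1:T, 4:F, 6:T. ✗
5: successors {2, 5, 6, 8}; [](q | ~r) there: 2:F, 5:F, 6:T, 8:T. ✗
6: successors {4}; [](q | ~r) there: 4:F. ✗
7: successors {2, 8}; [](q | ~r) there: 2:F, 8:T. ✗
8: successors {3, 4}; [](q | ~r) there: 3:F, 4:F. ✗
— 0 worlds.

8 and 0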